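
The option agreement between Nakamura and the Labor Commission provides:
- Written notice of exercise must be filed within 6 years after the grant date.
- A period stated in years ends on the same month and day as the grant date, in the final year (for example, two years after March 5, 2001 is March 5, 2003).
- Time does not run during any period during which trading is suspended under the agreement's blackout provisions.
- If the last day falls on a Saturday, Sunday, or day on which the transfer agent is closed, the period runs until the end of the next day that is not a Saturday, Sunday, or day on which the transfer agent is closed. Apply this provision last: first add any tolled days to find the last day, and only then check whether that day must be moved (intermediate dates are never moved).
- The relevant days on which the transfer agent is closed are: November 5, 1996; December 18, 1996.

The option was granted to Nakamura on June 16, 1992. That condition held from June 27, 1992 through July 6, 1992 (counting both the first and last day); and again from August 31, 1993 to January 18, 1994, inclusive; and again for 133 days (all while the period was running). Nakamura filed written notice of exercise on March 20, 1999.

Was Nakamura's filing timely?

6 years after June 16, 1992 is June 16, 1998.
From June 27, 1992 through July 6, 1992 inclusive is 10 days; tolling adds 10 days: June 16, 1998 + 10 days = June 26, 1998.
From August 31, 1993 through January 18, 1994 inclusive is 141 days; tolling adds 141 days: June 26, 1998 + 141 days = November 14, 1998.
Tolling adds 133 days: November 14, 1998 + 133 days = March 27, 1999.
March 27, 1999 is Saturday; March 28, 1999 is Sunday. The next qualifying day is March 29, 1999.
The deadline is March 29, 1999; the filing on March 20, 1999 is on or before that date.

Yes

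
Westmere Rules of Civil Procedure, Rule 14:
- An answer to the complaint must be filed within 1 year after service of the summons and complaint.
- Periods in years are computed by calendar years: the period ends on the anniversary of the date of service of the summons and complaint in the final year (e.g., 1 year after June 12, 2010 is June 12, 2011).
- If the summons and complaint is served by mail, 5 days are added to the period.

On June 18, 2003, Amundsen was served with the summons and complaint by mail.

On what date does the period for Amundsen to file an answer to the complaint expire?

June 23, 2004

1 year after June 18, 2003 is June 18, 2004.
Service was by mail, adding 5 days: June 18, 2004 + 5 days = June 23, 2004.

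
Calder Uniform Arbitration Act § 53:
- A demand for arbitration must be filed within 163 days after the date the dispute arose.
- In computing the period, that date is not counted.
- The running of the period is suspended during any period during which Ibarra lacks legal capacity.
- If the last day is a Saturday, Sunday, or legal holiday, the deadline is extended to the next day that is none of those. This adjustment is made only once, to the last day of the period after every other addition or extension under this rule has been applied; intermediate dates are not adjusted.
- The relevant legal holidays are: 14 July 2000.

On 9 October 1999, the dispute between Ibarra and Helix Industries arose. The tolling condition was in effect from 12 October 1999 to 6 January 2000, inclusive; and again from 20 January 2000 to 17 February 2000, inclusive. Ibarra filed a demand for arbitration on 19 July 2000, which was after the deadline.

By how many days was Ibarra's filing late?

2 days

163 days after 9 October 1999 is March 20, 2000.
From October 12, 1999 through January 6, 2000 inclusive is 87 days; tolling adds 87 days: March 20, 2000 + 87 days = June 15, 2000.
From January 20, 2000 through February 17, 2000 inclusive is 29 days; tolling adds 29 days: June 15, 2000 + 29 days = July 14, 2000.
July 14, 2000 is a listed holiday; July 15, 2000 is Saturday; July 16, 2000 is Sunday. The next qualifying day is July 17, 2000.
The deadline is July 17, 2000; from July 17, 2000 to July 19, 2000 is 2 days.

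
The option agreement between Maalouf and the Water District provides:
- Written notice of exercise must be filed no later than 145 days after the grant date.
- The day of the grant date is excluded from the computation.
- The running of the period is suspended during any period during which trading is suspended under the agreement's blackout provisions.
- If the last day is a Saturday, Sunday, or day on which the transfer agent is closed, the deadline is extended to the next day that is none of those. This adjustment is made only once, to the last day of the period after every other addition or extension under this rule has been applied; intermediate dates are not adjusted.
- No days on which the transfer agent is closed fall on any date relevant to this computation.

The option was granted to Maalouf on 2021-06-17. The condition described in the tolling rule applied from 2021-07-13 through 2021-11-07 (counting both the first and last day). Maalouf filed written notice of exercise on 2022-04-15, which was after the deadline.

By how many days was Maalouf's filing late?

145 days after 2021-06-17 is November 9, 2021.
From July 13, 2021 through November 7, 2021 inclusive is 118 days; tolling adds 118 days: November 9, 2021 + 118 days = March 7, 2022.
March 7, 2022 is a Monday and not a day on which the transfer agent is closed, so no extension applies.
The deadline is March 7, 2022; from March 7, 2022 to April 15, 2022 is 39 days.

39 days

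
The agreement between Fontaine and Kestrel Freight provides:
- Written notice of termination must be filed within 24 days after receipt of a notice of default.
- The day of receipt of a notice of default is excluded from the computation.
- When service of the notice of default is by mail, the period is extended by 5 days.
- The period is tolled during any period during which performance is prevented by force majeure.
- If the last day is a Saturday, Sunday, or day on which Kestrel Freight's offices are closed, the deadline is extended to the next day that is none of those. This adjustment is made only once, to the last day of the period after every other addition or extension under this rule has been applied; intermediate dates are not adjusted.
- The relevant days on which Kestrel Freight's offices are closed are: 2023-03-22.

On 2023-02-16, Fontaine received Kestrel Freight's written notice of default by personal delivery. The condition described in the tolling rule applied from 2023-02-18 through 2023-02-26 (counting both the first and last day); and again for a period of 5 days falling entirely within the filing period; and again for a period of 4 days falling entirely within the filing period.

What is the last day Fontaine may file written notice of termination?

March 30, 2023

24 days after 2023-02-16 is March 12, 2023.
Service was not by mail, so no mail extension applies.
From February 18, 2023 through February 26, 2023 inclusive is 9 days; tolling adds 9 days: March 12, 2023 + 9 days = March 21, 2023.
Tolling adds 5 days: March 21, 2023 + 5 days = March 26, 2023.
Tolling adds 4 days: March 26, 2023 + 4 days = March 30, 2023.
March 30, 2023 is a Thursday and not a day on which Kestrel Freight's offices are closed, so no extension applies.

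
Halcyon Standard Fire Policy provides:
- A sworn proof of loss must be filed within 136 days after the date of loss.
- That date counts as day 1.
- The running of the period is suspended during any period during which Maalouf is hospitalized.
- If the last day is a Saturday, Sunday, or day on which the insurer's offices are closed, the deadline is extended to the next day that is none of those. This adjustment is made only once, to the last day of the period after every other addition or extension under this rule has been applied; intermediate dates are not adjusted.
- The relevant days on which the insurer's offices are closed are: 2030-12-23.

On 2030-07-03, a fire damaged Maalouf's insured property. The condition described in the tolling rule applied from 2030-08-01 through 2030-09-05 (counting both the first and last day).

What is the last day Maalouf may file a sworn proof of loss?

December 24, 2030

Counting 2030-07-03 as day 1, day 136 is November 15, 2030.
From August 1, 2030 through September 5, 2030 inclusive is 36 days; tolling adds 36 days: November 15, 2030 + 36 days = December 21, 2030.
December 21, 2030 is Saturday; December 22, 2030 is Sunday; December 23, 2030 is a listed holiday. The next qualifying day is December 24, 2030.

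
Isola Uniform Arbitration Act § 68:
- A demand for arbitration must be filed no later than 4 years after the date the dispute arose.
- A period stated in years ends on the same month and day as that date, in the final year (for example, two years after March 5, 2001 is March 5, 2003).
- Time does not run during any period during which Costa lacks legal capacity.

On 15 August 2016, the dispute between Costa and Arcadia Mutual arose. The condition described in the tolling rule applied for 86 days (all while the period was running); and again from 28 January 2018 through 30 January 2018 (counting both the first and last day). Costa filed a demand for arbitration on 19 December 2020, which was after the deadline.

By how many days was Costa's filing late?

4 years after 15 August 2016 is August 15, 2020.
Tolling adds 86 days: August 15, 2020 + 86 days = November 9, 2020.
From January 28, 2018 through January 30, 2018 inclusive is 3 days; tolling adds 3 days: November 9, 2020 + 3 days = November 12, 2020.
The deadline is November 12, 2020; from November 12, 2020 to December 19, 2020 is 37 days.

37 days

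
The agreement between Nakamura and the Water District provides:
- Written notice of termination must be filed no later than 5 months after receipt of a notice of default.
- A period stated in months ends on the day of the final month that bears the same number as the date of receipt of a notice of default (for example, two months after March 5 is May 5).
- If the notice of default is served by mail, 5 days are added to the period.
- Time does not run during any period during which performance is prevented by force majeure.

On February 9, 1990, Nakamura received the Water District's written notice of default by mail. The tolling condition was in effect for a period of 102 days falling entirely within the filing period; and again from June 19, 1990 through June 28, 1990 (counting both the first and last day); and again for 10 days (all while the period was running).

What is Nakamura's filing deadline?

5 months after February 9, 1990 is July 9, 1990.
Service was by mail, adding 5 days: July 9, 1990 + 5 days = July 14, 1990.
Tolling adds 102 days: July 14, 1990 + 102 days = October 24, 1990.
From June 19, 1990 through June 28, 1990 inclusive is 10 days; tolling adds 10 days: October 24, 1990 + 10 days = November 3, 1990.
Tolling adds 10 days: November 3, 1990 + 10 days = November 13, 1990.

November 13, 1990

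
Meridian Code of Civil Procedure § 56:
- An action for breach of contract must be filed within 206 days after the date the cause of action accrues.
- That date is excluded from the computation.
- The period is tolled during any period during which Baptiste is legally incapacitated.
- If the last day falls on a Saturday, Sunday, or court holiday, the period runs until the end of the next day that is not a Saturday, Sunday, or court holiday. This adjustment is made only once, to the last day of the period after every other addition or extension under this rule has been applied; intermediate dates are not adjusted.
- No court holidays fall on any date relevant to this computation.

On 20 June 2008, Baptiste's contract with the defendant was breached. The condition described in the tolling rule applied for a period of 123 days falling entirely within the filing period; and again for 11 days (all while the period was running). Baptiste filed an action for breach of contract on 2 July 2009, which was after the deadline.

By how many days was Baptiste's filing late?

206 days after 20 June 2008 is January 12, 2009.
Tolling adds 123 days: January 12, 2009 + 123 days = May 15, 2009.
Tolling adds 11 days: May 15, 2009 + 11 days = May 26, 2009.
May 26, 2009 is a Tuesday and not a court holiday, so no extension applies.
The deadline is May 26, 2009; from May 26, 2009 to July 2, 2009 is 37 days.

37 days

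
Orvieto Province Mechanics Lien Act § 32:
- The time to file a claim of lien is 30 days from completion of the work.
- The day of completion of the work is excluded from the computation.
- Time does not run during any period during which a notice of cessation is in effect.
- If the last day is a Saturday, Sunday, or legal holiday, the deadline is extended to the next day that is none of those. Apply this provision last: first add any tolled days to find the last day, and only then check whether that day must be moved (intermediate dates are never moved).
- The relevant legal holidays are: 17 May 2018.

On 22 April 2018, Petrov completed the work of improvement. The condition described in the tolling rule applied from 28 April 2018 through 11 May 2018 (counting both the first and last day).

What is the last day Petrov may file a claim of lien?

30 days after 22 April 2018 is May 22, 2018.
From April 28, 2018 through May 11, 2018 inclusive is 14 days; tolling adds 14 days: May 22, 2018 + 14 days = June 5, 2018.
June 5, 2018 is a Tuesday and not a legal holiday, so no extension applies.

June 5, 2018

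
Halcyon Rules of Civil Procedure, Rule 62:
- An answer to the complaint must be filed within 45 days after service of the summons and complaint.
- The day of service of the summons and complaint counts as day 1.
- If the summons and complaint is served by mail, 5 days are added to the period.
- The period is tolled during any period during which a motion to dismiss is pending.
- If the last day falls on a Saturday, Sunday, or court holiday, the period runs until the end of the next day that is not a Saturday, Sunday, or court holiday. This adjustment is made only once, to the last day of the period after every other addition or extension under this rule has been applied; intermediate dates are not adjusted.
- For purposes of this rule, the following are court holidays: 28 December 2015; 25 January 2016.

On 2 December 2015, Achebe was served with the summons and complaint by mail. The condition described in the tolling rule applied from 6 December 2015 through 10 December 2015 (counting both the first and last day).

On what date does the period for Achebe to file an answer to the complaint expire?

Counting 2 December 2015 as day 1, day 45 is January 15, 2016.
Service was by mail, adding 5 days: January 15, 2016 + 5 days = January 20, 2016.
From December 6, 2015 through December 10, 2015 inclusive is 5 days; tolling adds 5 days: January 20, 2016 + 5 days = January 25, 2016.
January 25, 2016 is a listed holiday. The next qualifying day is January 26, 2016.

January 26, 2016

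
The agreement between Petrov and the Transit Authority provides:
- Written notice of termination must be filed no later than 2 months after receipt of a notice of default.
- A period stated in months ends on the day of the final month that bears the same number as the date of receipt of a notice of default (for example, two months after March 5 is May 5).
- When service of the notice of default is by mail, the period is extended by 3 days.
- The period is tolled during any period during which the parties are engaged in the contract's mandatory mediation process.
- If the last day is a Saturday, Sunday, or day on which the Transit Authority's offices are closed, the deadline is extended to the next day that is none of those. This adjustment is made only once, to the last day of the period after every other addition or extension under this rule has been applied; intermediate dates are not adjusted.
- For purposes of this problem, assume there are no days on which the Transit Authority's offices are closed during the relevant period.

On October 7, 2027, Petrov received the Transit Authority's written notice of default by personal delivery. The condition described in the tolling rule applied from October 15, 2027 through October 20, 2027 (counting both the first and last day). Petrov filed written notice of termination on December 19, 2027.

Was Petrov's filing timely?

2 months after October 7, 2027 is December 7, 2027.
Service was not by mail, so no mail extension applies.
From October 15, 2027 through October 20, 2027 inclusive is 6 days; tolling adds 6 days: December 7, 2027 + 6 days = December 13, 2027.
December 13, 2027 is a Monday and not a day on which the Transit Authority's offices are closed, so no extension applies.
The deadline is December 13, 2027; the filing on December 19, 2027 is after that date.

No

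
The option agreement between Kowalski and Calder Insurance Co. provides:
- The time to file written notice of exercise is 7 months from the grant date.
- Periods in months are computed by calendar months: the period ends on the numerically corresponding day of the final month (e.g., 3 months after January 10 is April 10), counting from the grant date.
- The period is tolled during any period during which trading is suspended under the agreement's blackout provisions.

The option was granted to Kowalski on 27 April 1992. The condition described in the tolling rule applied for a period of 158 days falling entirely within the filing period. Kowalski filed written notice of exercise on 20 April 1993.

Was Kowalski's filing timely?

7 months after 27 April 1992 is November 27, 1992.
Tolling adds 158 days: November 27, 1992 + 158 days = May 4, 1993.
The deadline is May 4, 1993; the filing on April 20, 1993 is on or before that date.

Yes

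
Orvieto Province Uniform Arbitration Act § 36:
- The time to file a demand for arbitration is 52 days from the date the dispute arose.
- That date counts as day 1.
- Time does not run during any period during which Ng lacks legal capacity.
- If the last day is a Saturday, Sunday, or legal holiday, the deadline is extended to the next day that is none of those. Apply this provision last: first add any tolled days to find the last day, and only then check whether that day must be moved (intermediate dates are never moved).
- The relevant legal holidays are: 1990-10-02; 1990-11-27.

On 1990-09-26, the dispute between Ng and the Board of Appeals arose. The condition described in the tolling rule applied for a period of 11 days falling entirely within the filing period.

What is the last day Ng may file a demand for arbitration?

November 28, 1990

Counting 1990-09-26 as day 1, day 52 is November 16, 1990.
Tolling adds 11 days: November 16, 1990 + 11 days = November 27, 1990.
November 27, 1990 is a listed holiday. The next qualifying day is November 28, 1990.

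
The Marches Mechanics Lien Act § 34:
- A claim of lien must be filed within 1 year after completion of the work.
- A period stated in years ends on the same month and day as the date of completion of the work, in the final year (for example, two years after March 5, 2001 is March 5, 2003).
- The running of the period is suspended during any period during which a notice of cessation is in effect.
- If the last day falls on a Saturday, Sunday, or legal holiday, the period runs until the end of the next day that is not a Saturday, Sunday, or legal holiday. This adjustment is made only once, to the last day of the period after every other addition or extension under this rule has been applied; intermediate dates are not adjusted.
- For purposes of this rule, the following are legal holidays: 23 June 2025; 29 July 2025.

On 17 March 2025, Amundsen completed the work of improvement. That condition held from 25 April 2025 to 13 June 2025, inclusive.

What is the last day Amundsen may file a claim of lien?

May 6, 2026

1 year after 17 March 2025 is March 17, 2026.
From April 25, 2025 through June 13, 2025 inclusive is 50 days; tolling adds 50 days: March 17, 2026 + 50 days = May 6, 2026.
May 6, 2026 is a Wednesday and not a legal holiday, so no extension applies.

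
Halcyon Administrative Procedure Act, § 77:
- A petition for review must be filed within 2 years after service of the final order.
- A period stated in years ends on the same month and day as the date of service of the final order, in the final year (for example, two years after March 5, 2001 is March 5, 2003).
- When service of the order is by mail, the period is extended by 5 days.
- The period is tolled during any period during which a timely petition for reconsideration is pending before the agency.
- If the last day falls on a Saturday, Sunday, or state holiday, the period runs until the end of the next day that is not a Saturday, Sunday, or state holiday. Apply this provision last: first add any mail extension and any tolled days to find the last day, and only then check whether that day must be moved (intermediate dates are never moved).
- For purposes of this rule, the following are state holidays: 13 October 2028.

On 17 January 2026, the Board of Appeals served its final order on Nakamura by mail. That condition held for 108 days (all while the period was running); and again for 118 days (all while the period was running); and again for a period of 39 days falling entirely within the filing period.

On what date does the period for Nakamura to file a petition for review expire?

October 16, 2028

2 years after 17 January 2026 is January 17, 2028.
Service was by mail, adding 5 days: January 17, 2028 + 5 days = January 22, 2028.
Tolling adds 108 days: January 22, 2028 + 108 days = May 9, 2028.
Tolling adds 118 days: May 9, 2028 + 118 days = September 4, 2028.
Tolling adds 39 days: September 4, 2028 + 39 days = October 13, 2028.
October 13, 2028 is a listed holiday; October 14, 2028 is Saturday; October 15, 2028 is Sunday. The next qualifying day is October 16, 2028.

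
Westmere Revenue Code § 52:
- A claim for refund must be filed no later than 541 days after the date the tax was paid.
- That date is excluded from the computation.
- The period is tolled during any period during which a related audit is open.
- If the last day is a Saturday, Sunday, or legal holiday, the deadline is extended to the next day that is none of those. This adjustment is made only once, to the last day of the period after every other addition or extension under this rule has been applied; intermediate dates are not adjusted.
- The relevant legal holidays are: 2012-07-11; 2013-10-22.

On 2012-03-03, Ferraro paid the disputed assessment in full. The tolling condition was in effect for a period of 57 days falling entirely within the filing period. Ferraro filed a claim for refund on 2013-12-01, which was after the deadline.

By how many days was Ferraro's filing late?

39 days

541 days after 2012-03-03 is August 26, 2013.
Tolling adds 57 days: August 26, 2013 + 57 days = October 22, 2013.
October 22, 2013 is a listed holiday. The next qualifying day is October 23, 2013.
The deadline is October 23, 2013; from October 23, 2013 to December 1, 2013 is 39 days.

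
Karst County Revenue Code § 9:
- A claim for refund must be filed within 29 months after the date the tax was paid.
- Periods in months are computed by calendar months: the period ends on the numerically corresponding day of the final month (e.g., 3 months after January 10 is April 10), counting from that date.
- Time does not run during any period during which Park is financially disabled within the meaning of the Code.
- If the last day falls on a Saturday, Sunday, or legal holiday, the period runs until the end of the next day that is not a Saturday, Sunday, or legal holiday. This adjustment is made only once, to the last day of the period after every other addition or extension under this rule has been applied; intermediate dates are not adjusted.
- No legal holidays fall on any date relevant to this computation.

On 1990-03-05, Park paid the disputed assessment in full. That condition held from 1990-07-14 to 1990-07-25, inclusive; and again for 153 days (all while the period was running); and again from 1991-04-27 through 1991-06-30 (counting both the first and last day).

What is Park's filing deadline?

29 months after 1990-03-05 is August 5, 1992.
From July 14, 1990 through July 25, 1990 inclusive is 12 days; tolling adds 12 days: August 5, 1992 + 12 days = August 17, 1992.
Tolling adds 153 days: August 17, 1992 + 153 days = January 17, 1993.
From April 27, 1991 through June 30, 1991 inclusive is 65 days; tolling adds 65 days: January 17, 1993 + 65 days = March 23, 1993.
March 23, 1993 is a Tuesday and not a legal holiday, so no extension applies.

March 23, 1993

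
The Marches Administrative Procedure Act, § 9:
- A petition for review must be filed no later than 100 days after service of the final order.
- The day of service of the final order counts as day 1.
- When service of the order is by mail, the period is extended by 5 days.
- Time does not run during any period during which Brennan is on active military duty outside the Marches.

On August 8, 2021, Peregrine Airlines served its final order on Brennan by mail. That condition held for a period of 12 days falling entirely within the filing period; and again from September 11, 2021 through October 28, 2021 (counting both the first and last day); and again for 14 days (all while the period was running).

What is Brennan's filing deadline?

February 2, 2022

Counting August 8, 2021 as day 1, day 100 is November 15, 2021.
Service was by mail, adding 5 days: November 15, 2021 + 5 days = November 20, 2021.
Tolling adds 12 days: November 20, 2021 + 12 days = December 2, 2021.
From September 11, 2021 through October 28, 2021 inclusive is 48 days; tolling adds 48 days: December 2, 2021 + 48 days = January 19, 2022.
Tolling adds 14 days: January 19, 2022 + 14 days = February 2, 2022.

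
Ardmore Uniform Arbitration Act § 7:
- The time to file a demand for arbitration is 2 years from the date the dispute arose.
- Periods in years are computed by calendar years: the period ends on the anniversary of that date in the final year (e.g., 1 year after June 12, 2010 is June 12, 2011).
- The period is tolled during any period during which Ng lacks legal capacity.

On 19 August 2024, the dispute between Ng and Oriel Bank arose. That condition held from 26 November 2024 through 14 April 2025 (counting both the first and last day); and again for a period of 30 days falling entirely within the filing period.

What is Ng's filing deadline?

2 years after 19 August 2024 is August 19, 2026.
From November 26, 2024 through April 14, 2025 inclusive is 140 days; tolling adds 140 days: August 19, 2026 + 140 days = January 6, 2027.
Tolling adds 30 days: January 6, 2027 + 30 days = February 5, 2027.

February 5, 2027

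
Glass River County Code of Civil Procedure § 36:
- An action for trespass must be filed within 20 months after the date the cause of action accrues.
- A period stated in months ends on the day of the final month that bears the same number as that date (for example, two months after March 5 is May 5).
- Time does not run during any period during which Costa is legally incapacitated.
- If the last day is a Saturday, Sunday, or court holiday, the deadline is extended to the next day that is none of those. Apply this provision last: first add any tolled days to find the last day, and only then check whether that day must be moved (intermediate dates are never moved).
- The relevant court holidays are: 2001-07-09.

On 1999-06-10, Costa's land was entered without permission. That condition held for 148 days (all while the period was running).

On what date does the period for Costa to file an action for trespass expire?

July 10, 2001

20 months after 1999-06-10 is February 10, 2001.
Tolling adds 148 days: February 10, 2001 + 148 days = July 8, 2001.
July 8, 2001 is Sunday; July 9, 2001 is a listed holiday. The next qualifying day is July 10, 2001.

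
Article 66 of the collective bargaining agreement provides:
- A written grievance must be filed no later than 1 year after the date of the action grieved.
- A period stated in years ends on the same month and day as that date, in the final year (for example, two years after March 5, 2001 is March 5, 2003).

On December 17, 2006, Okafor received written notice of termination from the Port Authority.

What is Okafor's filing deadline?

1 year after December 17, 2006 is December 17, 2007.

December 17, 2007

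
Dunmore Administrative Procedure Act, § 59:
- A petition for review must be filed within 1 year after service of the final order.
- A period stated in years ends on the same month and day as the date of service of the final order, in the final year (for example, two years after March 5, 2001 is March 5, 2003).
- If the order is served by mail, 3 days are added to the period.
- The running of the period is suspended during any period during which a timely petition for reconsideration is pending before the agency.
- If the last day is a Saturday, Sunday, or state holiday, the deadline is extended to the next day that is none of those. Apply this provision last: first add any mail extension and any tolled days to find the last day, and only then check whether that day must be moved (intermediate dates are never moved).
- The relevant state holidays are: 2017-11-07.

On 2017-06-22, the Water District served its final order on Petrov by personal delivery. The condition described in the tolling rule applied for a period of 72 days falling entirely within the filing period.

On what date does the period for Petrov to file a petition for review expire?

1 year after 2017-06-22 is June 22, 2018.
Service was not by mail, so no mail extension applies.
Tolling adds 72 days: June 22, 2018 + 72 days = September 2, 2018.
September 2, 2018 is Sunday. The next qualifying day is September 3, 2018.

September 3, 2018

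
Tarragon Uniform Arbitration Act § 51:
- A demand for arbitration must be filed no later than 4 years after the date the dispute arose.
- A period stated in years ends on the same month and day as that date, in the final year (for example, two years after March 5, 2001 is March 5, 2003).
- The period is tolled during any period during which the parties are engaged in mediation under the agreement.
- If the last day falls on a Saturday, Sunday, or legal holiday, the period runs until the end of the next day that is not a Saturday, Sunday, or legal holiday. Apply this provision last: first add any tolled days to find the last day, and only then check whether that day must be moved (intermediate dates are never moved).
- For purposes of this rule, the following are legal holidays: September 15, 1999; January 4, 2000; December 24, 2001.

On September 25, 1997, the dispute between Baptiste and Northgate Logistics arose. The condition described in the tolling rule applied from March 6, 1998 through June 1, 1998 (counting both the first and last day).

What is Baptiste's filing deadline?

4 years after September 25, 1997 is September 25, 2001.
From March 6, 1998 through June 1, 1998 inclusive is 88 days; tolling adds 88 days: September 25, 2001 + 88 days = December 22, 2001.
December 22, 2001 is Saturday; December 23, 2001 is Sunday; December 24, 2001 is a listed holiday. The next qualifying day is December 25, 2001.

December 25, 2001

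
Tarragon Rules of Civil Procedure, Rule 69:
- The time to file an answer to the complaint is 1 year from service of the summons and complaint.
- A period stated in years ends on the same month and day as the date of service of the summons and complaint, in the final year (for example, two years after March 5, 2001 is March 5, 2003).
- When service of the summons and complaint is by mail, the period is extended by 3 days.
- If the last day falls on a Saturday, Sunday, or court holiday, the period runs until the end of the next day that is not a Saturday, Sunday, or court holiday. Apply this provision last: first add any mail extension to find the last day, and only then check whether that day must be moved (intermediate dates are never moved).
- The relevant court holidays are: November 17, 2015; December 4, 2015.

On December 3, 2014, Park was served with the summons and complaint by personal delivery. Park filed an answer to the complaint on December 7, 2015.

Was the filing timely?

1 year after December 3, 2014 is December 3, 2015.
Service was not by mail, so no mail extension applies.
December 3, 2015 is a Thursday and not a court holiday, so no extension applies.
The deadline is December 3, 2015; the filing on December 7, 2015 is after that date.

No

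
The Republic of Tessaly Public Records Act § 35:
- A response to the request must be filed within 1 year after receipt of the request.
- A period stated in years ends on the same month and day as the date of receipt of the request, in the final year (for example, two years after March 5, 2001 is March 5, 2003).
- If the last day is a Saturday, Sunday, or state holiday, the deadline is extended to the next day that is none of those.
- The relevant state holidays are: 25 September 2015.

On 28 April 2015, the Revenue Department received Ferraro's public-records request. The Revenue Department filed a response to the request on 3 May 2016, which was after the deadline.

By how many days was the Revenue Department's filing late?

5 days

1 year after 28 April 2015 is April 28, 2016.
April 28, 2016 is a Thursday and not a state holiday, so no extension applies.
The deadline is April 28, 2016; from April 28, 2016 to May 3, 2016 is 5 days.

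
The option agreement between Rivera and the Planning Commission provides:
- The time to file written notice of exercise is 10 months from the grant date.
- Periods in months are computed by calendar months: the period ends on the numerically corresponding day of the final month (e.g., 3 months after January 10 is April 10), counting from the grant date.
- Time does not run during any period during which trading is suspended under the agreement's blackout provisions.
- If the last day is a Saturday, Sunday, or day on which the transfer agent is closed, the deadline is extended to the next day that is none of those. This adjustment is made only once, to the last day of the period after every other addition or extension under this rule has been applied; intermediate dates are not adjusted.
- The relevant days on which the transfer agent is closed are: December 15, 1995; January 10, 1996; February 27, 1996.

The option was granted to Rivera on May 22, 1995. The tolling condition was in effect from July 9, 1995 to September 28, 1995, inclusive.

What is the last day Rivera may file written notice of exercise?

10 months after May 22, 1995 is March 22, 1996.
From July 9, 1995 through September 28, 1995 inclusive is 82 days; tolling adds 82 days: March 22, 1996 + 82 days = June 12, 1996.
June 12, 1996 is a Wednesday and not a day on which the transfer agent is closed, so no extension applies.

June 12, 1996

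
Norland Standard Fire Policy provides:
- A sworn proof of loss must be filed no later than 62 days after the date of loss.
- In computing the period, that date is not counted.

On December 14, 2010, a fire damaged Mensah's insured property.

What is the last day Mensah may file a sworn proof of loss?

62 days after December 14, 2010 is February 14, 2011.

February 14, 2011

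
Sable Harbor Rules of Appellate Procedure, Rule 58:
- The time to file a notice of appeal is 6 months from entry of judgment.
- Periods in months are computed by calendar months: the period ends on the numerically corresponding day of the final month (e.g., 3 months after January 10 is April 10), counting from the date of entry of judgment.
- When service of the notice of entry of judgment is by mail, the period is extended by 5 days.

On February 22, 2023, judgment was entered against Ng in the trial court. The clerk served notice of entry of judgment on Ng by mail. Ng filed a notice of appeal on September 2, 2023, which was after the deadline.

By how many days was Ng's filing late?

6 months after February 22, 2023 is August 22, 2023.
Service was by mail, adding 5 days: August 22, 2023 + 5 days = August 27, 2023.
The deadline is August 27, 2023; from August 27, 2023 to September 2, 2023 is 6 days.

6 days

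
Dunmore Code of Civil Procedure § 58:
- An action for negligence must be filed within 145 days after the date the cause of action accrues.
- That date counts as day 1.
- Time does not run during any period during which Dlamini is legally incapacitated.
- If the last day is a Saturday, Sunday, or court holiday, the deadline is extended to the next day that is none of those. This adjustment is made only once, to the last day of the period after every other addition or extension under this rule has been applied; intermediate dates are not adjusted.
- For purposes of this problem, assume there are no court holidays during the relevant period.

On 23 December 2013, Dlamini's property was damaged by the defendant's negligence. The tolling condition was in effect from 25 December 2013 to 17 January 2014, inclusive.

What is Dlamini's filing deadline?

Counting 23 December 2013 as day 1, day 145 is May 16, 2014.
From December 25, 2013 through January 17, 2014 inclusive is 24 days; tolling adds 24 days: May 16, 2014 + 24 days = June 9, 2014.
June 9, 2014 is a Monday and not a court holiday, so no extension applies.

June 9, 2014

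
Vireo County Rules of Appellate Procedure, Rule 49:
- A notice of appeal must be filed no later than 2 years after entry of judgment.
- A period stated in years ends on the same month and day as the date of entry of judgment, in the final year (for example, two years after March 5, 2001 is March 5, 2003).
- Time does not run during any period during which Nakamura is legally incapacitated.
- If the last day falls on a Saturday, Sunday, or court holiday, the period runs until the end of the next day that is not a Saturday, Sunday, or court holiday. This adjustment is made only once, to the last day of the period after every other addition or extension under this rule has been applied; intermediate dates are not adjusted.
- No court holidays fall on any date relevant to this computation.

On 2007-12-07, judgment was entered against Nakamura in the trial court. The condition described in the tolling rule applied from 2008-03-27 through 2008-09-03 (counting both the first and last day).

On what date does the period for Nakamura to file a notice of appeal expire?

2 years after 2007-12-07 is December 7, 2009.
From March 27, 2008 through September 3, 2008 inclusive is 161 days; tolling adds 161 days: December 7, 2009 + 161 days = May 17, 2010.
May 17, 2010 is a Monday and not a court holiday, so no extension applies.

May 17, 2010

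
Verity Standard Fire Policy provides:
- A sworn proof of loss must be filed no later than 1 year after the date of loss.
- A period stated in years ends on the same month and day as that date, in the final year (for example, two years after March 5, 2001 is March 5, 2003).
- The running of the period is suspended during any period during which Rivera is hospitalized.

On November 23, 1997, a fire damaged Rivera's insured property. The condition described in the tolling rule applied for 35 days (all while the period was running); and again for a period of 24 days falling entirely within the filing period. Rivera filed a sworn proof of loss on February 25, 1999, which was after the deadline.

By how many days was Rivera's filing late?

35 days

1 year after November 23, 1997 is November 23, 1998.
Tolling adds 35 days: November 23, 1998 + 35 days = December 28, 1998.
Tolling adds 24 days: December 28, 1998 + 24 days = January 21, 1999.
The deadline is January 21, 1999; from January 21, 1999 to February 25, 1999 is 35 days.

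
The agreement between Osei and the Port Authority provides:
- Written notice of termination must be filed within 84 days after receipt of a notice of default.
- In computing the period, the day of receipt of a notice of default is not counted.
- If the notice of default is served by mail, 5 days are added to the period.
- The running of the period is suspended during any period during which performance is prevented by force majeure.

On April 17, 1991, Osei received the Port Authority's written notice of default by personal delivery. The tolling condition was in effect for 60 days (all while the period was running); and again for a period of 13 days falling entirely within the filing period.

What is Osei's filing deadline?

September 21, 1991

84 days after April 17, 1991 is July 10, 1991.
Service was not by mail, so no mail extension applies.
Tolling adds 60 days: July 10, 1991 + 60 days = September 8, 1991.
Tolling adds 13 days: September 8, 1991 + 13 days = September 21, 1991.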